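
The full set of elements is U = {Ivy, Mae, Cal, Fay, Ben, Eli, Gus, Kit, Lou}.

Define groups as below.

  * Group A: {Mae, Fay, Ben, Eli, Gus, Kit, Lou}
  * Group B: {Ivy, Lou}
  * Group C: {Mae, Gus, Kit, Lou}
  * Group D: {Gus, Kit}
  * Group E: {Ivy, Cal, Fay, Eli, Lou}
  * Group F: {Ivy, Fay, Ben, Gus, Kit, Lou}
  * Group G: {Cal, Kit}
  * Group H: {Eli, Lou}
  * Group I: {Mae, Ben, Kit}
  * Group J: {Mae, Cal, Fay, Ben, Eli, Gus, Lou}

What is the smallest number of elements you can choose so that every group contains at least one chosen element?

Take T = {Kit, Lou}. Each listed group contains at least one of these, so T is a hitting set of size 2.
The groups D, H are pairwise disjoint, so any hitting set needs a separate element for each — at least 2. Hence 2 is optimal.

2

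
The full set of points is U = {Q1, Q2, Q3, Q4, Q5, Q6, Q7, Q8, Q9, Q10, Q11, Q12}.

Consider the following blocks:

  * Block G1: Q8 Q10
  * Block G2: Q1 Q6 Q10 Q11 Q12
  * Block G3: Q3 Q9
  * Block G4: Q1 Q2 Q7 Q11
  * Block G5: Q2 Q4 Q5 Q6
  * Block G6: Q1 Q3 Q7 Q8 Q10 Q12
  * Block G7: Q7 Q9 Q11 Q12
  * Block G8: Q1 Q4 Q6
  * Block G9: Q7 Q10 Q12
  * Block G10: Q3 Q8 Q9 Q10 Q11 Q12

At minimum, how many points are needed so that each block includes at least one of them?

Take H = {Q1, Q2, Q9, Q10}. Each listed block contains at least one of these, so H is a hitting set of size 4.
No choice of 3 points meets every block, so 4 is the minimum.

4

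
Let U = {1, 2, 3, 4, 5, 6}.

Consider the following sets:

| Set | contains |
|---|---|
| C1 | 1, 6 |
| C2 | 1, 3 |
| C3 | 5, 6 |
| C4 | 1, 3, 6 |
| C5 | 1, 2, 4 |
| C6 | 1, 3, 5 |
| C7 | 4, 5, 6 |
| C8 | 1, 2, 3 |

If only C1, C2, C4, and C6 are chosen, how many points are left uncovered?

2

Union of C1, C2, C4, C6 = {1, 3, 5, 6}.
Not covered: 2, 4 — 2 points.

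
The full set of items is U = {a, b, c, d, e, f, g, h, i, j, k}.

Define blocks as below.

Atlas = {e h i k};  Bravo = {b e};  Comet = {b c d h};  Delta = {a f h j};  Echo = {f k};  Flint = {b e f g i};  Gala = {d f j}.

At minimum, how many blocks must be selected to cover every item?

4

Comet, Delta, Echo, and Flint cover everything between them: the union {a, b, c, d, e, f, g, h, i, j, k} is all of U.
No 3 of the 7 blocks cover everything (all 35 combinations miss at least one item), so 4 is optimal.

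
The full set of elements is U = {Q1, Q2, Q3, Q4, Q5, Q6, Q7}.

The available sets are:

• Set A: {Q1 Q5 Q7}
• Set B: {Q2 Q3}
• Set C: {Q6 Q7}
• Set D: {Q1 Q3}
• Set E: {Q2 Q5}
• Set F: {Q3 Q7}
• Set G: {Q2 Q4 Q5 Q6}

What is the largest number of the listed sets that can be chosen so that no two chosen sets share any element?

C, D, E are pairwise disjoint (C={Q6,Q7}; D={Q1,Q3}; E={Q2,Q5}).
Every remaining set overlaps one of these, and no 4 of the listed sets are pairwise disjoint, so 3 is the maximum.

3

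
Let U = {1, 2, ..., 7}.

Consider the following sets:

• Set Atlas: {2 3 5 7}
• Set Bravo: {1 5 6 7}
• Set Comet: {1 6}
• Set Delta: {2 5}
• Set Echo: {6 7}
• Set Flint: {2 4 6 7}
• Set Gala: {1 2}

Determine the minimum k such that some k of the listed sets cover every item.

Take {Atlas, Bravo, Flint}. Their union is {1, 2, 3, 4, 5, 6, 7}, which is all 7 items.
Only Atlas contains 3, so Atlas is forced; the remaining 3 items need at least 2 more sets (each remaining set adds at most 2) — so at least 3 sets are needed, and 3 is optimal.

3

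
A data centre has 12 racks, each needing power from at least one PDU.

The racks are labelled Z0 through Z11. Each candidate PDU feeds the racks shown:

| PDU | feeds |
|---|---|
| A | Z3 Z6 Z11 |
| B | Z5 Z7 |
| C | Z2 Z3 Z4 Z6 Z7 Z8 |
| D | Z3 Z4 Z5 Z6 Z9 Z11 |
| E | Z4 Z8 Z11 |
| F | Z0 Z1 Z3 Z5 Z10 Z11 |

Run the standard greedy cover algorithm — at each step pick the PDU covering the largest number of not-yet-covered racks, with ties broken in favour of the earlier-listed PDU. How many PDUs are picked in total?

Greedy: pick C (covers 6 new) → pick F (covers 5 new) → pick D (covers 1 new). Total picks: 3.

3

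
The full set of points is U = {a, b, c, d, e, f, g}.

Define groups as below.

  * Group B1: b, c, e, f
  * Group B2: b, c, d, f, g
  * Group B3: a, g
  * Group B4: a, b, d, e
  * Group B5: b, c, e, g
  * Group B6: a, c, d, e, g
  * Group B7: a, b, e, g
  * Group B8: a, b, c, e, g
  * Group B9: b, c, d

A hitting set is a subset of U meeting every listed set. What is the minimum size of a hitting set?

2

Take H = {b, g}. Each listed group contains at least one of these, so H is a hitting set of size 2.
The groups B3, B9 are pairwise disjoint, so any hitting set needs a separate point for each — at least 2. Hence 2 is optimal.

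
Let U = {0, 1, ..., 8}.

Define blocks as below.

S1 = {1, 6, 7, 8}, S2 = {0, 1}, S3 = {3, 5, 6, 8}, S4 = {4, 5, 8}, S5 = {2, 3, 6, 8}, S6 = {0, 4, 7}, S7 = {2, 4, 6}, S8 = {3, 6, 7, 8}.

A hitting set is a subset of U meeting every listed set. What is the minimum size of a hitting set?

H = {1, 4, 6} meets every block (each contains at least one member of H), and |H| = 3.
No choice of 2 points meets every block, so 3 is the minimum.

3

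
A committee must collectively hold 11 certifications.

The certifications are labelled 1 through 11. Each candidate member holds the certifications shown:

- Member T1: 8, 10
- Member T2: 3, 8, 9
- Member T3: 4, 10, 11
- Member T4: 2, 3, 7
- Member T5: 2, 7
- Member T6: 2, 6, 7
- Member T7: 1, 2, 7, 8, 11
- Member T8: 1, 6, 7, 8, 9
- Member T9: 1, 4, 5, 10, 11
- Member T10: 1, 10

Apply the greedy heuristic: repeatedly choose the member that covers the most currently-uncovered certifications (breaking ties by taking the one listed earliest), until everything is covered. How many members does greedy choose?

4

Greedy: pick T7 (covers 5 new) → pick T9 (covers 3 new) → pick T2 (covers 2 new) → pick T6 (covers 1 new). Total picks: 4.
(The true minimum cover uses only 3 members, so greedy is not optimal here.)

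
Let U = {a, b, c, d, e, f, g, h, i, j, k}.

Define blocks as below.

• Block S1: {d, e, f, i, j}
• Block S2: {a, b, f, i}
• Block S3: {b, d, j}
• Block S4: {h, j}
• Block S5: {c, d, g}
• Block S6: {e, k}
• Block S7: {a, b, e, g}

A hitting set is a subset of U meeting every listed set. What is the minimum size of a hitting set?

T = {b, g, j, k} meets every block (each contains at least one member of T), and |T| = 4.
The blocks S2, S4, S5, S6 are pairwise disjoint, so any hitting set needs a separate point for each — at least 4. Hence 4 is optimal.

4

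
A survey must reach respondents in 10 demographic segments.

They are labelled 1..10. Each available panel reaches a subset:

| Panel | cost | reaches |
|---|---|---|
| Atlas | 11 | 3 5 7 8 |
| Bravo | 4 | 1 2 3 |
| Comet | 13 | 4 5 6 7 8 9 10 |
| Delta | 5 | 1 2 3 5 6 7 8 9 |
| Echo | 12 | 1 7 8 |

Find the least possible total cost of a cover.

Bravo, Comet together cover every segment (Bravo ∪ Comet = {1, 2, 3, 4, 5, 6, 7, 8, 9, 10}); total cost 4 + 13 = 17.
The greedy pick Delta, Comet costs 18; no covering selection beats 17.

17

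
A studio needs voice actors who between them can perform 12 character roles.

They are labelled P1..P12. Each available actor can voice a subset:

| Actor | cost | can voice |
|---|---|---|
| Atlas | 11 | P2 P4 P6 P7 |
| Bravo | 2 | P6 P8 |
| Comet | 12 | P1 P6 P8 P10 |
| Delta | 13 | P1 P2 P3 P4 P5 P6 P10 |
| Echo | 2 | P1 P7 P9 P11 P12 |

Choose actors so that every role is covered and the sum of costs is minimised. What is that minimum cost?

Bravo, Delta, Echo together cover every role (Bravo ∪ Delta ∪ Echo = {P1, P2, P3, P4, P5, P6, P7, P8, P9, P10, P11, P12}); total cost 2 + 13 + 2 = 17.
No covering selection has total cost below 17.

17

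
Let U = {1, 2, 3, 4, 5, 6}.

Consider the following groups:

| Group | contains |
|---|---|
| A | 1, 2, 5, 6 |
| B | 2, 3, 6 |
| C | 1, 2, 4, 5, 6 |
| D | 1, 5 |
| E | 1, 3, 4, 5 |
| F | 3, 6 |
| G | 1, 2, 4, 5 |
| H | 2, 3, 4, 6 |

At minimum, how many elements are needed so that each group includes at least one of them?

2

The 2 elements {3, 5} hit every group.
The groups B, D are pairwise disjoint, so any hitting set needs a separate element for each — at least 2. Hence 2 is optimal.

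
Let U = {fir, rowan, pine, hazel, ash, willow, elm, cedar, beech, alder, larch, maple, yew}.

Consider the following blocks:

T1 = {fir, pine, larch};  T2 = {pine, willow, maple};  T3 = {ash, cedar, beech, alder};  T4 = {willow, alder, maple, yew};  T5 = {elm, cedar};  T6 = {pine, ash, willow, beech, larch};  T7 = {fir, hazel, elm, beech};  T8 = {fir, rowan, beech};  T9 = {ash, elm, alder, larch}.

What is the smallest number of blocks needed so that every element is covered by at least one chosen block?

T1, T3, T4, T7, and T8 cover everything between them: the union {fir, rowan, pine, hazel, ash, willow, elm, cedar, beech, alder, larch, maple, yew} is all of U.
No 4 of the 9 blocks cover everything (all 126 combinations miss at least one element), so 5 is optimal.

5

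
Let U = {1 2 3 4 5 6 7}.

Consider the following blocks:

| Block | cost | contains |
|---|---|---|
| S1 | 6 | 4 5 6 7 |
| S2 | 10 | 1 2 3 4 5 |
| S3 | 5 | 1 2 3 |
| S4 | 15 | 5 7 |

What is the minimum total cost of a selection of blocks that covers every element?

11

S1, S3 together cover every element (S1 ∪ S3 = {1, 2, 3, 4, 5, 6, 7}); total cost 6 + 5 = 11.
No covering selection has total cost below 11.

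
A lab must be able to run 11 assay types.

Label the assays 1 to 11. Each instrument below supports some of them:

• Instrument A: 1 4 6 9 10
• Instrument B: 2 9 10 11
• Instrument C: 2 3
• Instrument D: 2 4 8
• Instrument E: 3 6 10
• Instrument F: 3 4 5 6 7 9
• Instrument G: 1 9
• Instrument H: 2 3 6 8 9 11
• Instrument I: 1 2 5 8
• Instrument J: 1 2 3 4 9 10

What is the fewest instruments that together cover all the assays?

3

Take {A, F, H}. Their union is {1, 2, 3, 4, 5, 6, 7, 8, 9, 10, 11}, which is all 11 assays.
Only F contains 7, so F is forced; the remaining 5 assays need at least 2 more instruments (each remaining instrument adds at most 3) — so at least 3 instruments are needed, and 3 is optimal.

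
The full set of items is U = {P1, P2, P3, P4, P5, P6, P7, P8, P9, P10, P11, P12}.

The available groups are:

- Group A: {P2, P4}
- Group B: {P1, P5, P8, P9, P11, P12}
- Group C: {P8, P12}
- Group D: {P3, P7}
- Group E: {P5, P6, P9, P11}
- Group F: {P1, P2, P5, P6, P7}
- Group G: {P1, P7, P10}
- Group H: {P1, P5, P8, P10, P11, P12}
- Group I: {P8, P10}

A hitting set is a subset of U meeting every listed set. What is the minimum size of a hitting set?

4

T = {P2, P5, P7, P8} meets every group (each contains at least one member of T), and |T| = 4.
The groups A, C, E, G are pairwise disjoint, so any hitting set needs a separate item for each — at least 4. Hence 4 is optimal.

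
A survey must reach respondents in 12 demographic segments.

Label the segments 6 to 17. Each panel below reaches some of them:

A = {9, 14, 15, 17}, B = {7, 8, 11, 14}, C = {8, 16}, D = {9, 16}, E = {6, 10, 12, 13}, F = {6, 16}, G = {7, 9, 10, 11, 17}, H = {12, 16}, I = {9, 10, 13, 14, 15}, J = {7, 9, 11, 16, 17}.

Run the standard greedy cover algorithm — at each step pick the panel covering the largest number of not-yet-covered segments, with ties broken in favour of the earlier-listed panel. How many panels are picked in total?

4

Greedy: pick G (covers 5 new) → pick E (covers 3 new) → pick A (covers 2 new) → pick C (covers 2 new). Total picks: 4.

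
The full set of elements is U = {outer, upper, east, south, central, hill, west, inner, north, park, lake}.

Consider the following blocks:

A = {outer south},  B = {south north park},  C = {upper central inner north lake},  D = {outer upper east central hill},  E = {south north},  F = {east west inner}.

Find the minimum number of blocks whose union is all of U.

Take {B, C, D, F}. Their union is {outer, upper, east, south, central, hill, west, inner, north, park, lake}, which is all 11 elements.
No 3 of the 6 blocks cover everything (all 20 combinations miss at least one element), so 4 is optimal.

4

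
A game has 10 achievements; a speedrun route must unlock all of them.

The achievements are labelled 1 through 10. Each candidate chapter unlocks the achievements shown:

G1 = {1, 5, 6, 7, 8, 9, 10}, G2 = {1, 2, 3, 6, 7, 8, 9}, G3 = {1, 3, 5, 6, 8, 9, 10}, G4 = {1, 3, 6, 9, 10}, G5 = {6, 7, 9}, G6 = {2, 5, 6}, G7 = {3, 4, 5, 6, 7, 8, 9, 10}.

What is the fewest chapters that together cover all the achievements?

Take {G2, G7}. Their union is {1, 2, 3, 4, 5, 6, 7, 8, 9, 10}, which is all 10 achievements.
No single chapter has all 10 achievements (the largest, G7, has 8), so 2 is optimal.

2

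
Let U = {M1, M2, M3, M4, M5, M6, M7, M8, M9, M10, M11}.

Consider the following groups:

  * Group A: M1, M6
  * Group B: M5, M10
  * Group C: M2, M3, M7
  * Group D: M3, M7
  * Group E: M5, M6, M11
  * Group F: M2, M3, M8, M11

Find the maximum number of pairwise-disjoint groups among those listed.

A, B, F are pairwise disjoint (A={M1,M6}; B={M5,M10}; F={M2,M3,M8,M11}).
Every remaining group overlaps one of these, and no 4 of the listed groups are pairwise disjoint, so 3 is the maximum.

3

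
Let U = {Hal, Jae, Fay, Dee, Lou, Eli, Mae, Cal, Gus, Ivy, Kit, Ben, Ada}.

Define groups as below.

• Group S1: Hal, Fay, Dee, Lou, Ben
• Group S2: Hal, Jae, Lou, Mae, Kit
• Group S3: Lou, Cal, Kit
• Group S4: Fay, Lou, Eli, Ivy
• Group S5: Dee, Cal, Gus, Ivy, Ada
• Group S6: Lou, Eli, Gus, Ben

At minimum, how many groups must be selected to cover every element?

4

Take {S1, S2, S5, S6}. Their union is {Hal, Jae, Fay, Dee, Lou, Eli, Mae, Cal, Gus, Ivy, Kit, Ben, Ada}, which is all 13 elements.
No 3 of the 6 groups cover everything (all 20 combinations miss at least one element), so 4 is optimal.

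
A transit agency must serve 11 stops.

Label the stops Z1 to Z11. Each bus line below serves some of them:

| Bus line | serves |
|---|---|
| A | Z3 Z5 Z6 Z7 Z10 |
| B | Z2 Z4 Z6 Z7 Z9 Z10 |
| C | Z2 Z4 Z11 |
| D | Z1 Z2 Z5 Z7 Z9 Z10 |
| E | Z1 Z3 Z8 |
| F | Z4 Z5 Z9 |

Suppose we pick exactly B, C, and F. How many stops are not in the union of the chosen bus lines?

Union of B, C, F = {Z2, Z4, Z5, Z6, Z7, Z9, Z10, Z11}.
Not covered: Z1, Z3, Z8 — 3 stops.

3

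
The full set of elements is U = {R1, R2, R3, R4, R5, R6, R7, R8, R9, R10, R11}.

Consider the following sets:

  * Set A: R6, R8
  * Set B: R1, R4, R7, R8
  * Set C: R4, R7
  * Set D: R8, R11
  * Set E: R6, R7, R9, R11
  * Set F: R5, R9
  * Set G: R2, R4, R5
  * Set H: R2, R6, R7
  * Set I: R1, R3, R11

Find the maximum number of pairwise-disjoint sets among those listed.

A, C, F, I are pairwise disjoint (A={R6,R8}; C={R4,R7}; F={R5,R9}; I={R1,R3,R11}).
Every remaining set overlaps one of these, and no 5 of the listed sets are pairwise disjoint, so 4 is the maximum.

4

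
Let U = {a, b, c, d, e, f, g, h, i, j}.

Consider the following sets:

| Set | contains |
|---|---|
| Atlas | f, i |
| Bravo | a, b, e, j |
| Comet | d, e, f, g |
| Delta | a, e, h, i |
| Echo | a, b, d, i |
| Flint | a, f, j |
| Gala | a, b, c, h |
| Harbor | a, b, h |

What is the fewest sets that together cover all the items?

4

Bravo and Comet and Delta and Gala together: Bravo ∪ Comet ∪ Delta ∪ Gala = {a, b, c, d, e, f, g, h, i, j} — every item is covered.
No 3 of the 8 sets cover everything (all 56 combinations miss at least one item), so 4 is optimal.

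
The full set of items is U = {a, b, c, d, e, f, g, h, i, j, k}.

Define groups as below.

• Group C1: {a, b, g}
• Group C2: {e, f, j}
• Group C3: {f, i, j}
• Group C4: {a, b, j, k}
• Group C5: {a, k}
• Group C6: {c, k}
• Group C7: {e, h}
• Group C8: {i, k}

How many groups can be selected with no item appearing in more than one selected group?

C1, C3, C6, C7 are pairwise disjoint (C1={a,b,g}; C3={f,i,j}; C6={c,k}; C7={e,h}).
Every remaining group overlaps one of these, and no 5 of the listed groups are pairwise disjoint, so 4 is the maximum.

4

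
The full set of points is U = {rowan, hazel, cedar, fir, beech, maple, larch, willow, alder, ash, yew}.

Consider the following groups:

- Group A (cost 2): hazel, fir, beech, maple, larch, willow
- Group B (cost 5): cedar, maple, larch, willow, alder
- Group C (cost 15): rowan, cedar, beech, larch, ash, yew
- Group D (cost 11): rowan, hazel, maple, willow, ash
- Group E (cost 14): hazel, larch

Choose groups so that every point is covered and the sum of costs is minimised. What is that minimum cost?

A, B, C together cover every point (A ∪ B ∪ C = {rowan, hazel, cedar, fir, beech, maple, larch, willow, alder, ash, yew}); total cost 2 + 5 + 15 = 22.
No covering selection has total cost below 22.

22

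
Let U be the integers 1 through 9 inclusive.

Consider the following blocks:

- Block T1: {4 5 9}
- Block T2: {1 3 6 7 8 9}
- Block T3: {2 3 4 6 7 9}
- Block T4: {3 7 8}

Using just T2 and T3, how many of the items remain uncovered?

Union of T2, T3 = {1, 2, 3, 4, 6, 7, 8, 9}.
Not covered: 5 — 1 item.

1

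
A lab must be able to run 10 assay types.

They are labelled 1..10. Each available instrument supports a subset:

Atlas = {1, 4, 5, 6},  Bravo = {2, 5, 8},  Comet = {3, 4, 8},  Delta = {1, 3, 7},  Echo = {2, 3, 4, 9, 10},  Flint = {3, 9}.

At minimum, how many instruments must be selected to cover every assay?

Take {Atlas, Bravo, Delta, Echo}. Their union is {1, 2, 3, 4, 5, 6, 7, 8, 9, 10}, which is all 10 assays.
No 3 of the 6 instruments cover everything (all 20 combinations miss at least one assay), so 4 is optimal.

4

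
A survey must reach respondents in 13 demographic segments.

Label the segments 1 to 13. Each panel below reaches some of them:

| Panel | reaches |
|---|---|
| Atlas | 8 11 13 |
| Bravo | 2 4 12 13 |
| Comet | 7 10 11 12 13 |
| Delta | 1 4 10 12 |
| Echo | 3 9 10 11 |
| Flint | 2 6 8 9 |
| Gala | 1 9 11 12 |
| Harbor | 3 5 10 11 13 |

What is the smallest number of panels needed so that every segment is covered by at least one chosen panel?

Take {Comet, Delta, Flint, Harbor}. Their union is {1, 2, 3, 4, 5, 6, 7, 8, 9, 10, 11, 12, 13}, which is all 13 segments.
No 3 of the 8 panels cover everything (all 56 combinations miss at least one segment), so 4 is optimal.

4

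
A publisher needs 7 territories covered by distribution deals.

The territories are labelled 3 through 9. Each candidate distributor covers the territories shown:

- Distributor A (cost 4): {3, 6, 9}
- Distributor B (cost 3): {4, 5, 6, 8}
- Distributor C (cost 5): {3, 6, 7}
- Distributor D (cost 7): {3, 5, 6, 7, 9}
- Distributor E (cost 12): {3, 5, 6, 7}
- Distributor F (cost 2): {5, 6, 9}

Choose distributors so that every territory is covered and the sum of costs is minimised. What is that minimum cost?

B, C, F together cover every territory (B ∪ C ∪ F = {3, 4, 5, 6, 7, 8, 9}); total cost 3 + 5 + 2 = 10.
No covering selection has total cost below 10.

10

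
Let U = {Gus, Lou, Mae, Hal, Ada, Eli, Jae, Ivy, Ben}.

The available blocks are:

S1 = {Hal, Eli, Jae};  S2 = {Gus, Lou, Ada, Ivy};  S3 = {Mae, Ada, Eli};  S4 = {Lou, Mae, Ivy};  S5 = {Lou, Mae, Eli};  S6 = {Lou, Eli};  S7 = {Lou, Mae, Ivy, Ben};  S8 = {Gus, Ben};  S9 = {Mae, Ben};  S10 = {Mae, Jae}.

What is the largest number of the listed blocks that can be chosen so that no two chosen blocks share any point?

3

S6, S8, S10 are pairwise disjoint (S6={Lou,Eli}; S8={Gus,Ben}; S10={Mae,Jae}).
Every remaining block overlaps one of these, and no 4 of the listed blocks are pairwise disjoint, so 3 is the maximum.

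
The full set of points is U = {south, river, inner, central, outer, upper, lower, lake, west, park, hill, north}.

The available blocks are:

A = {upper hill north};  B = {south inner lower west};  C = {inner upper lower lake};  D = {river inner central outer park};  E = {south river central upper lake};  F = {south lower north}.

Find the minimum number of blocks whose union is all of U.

A and B and C and D together: A ∪ B ∪ C ∪ D = {south, river, inner, central, outer, upper, lower, lake, west, park, hill, north} — every point is covered.
Only D contains outer, so D is forced; the remaining 7 points need at least 3 more blocks (each remaining block adds at most 3) — so at least 4 blocks are needed, and 4 is optimal.

4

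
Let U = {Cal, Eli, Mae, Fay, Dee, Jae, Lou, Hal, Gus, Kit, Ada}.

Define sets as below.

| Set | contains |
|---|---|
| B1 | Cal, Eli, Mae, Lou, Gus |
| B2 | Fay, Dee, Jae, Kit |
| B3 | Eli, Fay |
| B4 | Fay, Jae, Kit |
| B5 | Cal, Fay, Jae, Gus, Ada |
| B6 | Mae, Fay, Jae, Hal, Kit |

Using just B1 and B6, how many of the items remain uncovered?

Union of B1, B6 = {Cal, Eli, Mae, Fay, Jae, Lou, Hal, Gus, Kit}.
Not covered: Dee, Ada — 2 items.

2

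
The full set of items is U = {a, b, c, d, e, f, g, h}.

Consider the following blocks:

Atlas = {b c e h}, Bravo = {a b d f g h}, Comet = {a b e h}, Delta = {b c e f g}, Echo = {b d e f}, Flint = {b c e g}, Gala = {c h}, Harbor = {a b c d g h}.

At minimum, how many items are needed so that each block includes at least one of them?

2

The 2 items {b, h} hit every block.
The blocks Echo, Gala are pairwise disjoint, so any hitting set needs a separate item for each — at least 2. Hence 2 is optimal.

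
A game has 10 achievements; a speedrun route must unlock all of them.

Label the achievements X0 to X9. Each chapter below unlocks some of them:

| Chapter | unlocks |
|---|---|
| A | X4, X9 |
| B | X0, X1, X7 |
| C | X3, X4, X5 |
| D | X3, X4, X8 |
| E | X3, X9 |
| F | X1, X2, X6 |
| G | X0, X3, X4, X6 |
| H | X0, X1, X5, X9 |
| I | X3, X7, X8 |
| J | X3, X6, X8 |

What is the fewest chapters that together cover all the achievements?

Take {A, F, H, I}. Their union is {X0, X1, X2, X3, X4, X5, X6, X7, X8, X9}, which is all 10 achievements.
Only F contains X2, so F is forced; the remaining 7 achievements need at least 3 more chapters (each remaining chapter adds at most 3) — so at least 4 chapters are needed, and 4 is optimal.

4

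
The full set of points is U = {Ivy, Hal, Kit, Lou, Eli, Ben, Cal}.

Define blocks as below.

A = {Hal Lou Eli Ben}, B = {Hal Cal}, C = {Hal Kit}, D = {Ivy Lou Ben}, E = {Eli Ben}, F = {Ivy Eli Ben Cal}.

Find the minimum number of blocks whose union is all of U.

3

Take {C, D, F}. Their union is {Ivy, Hal, Kit, Lou, Eli, Ben, Cal}, which is all 7 points.
Only C contains Kit, so C is forced; the remaining 5 points need at least 2 more blocks (each remaining block adds at most 4) — so at least 3 blocks are needed, and 3 is optimal.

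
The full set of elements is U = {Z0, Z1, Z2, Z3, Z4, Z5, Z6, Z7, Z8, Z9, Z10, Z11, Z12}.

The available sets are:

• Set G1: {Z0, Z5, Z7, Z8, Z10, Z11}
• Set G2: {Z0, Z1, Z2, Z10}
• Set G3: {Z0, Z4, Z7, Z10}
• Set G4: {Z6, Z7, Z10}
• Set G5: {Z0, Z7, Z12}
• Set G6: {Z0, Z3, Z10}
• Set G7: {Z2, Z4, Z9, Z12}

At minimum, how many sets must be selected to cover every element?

G1, G2, G4, G6, and G7 cover everything between them: the union {Z0, Z1, Z2, Z3, Z4, Z5, Z6, Z7, Z8, Z9, Z10, Z11, Z12} is all of U.
No 4 of the 7 sets cover everything (all 35 combinations miss at least one element), so 5 is optimal.

5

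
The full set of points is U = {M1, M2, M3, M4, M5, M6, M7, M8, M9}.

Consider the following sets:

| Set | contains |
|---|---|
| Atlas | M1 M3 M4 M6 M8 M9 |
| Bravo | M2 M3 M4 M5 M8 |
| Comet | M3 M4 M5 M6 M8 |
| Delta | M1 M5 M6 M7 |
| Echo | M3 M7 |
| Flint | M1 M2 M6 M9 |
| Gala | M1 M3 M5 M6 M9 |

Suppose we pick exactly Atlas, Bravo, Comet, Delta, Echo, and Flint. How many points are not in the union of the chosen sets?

0

Union of Atlas, Bravo, Comet, Delta, Echo, Flint = {M1, M2, M3, M4, M5, M6, M7, M8, M9} — that's every point, so 0 are uncovered.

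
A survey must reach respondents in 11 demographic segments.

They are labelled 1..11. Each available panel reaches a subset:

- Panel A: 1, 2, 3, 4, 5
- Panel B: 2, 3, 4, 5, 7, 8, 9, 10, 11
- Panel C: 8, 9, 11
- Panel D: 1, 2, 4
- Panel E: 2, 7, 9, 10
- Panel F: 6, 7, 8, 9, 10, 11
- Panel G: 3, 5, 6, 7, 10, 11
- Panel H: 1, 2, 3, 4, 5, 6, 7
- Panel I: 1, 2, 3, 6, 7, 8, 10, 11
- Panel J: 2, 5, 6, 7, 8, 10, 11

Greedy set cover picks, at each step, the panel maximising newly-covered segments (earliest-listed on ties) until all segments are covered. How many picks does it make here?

Greedy: pick B (covers 9 new) → pick H (covers 2 new). Total picks: 2.

2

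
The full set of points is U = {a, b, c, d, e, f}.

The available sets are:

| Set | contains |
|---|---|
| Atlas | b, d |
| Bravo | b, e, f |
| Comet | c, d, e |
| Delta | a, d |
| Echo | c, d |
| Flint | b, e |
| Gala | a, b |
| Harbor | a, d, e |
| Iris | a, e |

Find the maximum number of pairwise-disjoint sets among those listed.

2

Echo, Iris are pairwise disjoint (Echo={c,d}; Iris={a,e}).
Every remaining set overlaps one of these, and no 3 of the listed sets are pairwise disjoint, so 2 is the maximum.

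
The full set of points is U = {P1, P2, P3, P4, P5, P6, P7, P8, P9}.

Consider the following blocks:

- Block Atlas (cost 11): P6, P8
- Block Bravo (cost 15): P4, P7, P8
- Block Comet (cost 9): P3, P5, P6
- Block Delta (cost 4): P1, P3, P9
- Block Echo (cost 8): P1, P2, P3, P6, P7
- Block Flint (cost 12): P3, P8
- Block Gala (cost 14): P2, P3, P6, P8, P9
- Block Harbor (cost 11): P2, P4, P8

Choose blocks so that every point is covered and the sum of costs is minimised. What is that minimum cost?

32

Comet, Delta, Echo, Harbor together cover every point (Comet ∪ Delta ∪ Echo ∪ Harbor = {P1, P2, P3, P4, P5, P6, P7, P8, P9}); total cost 9 + 4 + 8 + 11 = 32.
No covering selection has total cost below 32.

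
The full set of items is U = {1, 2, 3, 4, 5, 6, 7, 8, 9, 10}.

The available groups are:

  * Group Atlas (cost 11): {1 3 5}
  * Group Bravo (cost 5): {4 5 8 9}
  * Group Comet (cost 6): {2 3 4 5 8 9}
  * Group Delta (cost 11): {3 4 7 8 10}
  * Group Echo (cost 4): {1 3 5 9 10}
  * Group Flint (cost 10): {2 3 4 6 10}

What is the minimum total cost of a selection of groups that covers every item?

Delta, Echo, Flint together cover every item (Delta ∪ Echo ∪ Flint = {1, 2, 3, 4, 5, 6, 7, 8, 9, 10}); total cost 11 + 4 + 10 = 25.
The greedy pick Echo, Comet, Flint, Delta costs 31; no covering selection beats 25.

25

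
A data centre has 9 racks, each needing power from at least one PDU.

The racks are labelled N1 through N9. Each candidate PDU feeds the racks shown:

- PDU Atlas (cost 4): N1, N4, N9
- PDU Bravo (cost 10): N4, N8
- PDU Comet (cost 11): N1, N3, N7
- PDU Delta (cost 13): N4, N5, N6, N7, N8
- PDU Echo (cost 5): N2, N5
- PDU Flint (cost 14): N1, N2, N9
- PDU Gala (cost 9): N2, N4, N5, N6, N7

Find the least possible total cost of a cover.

Atlas, Comet, Delta, Echo together cover every rack (Atlas ∪ Comet ∪ Delta ∪ Echo = {N1, N2, N3, N4, N5, N6, N7, N8, N9}); total cost 4 + 11 + 13 + 5 = 33.
The greedy pick Atlas, Gala, Bravo, Comet costs 34; no covering selection beats 33.

33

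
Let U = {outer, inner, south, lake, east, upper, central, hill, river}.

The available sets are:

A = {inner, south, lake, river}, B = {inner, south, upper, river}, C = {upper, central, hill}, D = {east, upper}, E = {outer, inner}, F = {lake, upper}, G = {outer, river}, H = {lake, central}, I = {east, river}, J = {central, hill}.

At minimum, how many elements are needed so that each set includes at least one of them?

4

The 4 elements {outer, upper, central, river} hit every set.
The sets E, F, I, J are pairwise disjoint, so any hitting set needs a separate element for each — at least 4. Hence 4 is optimal.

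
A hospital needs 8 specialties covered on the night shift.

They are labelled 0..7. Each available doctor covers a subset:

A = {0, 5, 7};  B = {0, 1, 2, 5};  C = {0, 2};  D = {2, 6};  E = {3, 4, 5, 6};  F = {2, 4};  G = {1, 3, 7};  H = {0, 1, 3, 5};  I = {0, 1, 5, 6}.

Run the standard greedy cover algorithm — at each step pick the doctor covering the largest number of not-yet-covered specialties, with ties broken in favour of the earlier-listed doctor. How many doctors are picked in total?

Greedy: pick B (covers 4 new) → pick E (covers 3 new) → pick A (covers 1 new). Total picks: 3.

3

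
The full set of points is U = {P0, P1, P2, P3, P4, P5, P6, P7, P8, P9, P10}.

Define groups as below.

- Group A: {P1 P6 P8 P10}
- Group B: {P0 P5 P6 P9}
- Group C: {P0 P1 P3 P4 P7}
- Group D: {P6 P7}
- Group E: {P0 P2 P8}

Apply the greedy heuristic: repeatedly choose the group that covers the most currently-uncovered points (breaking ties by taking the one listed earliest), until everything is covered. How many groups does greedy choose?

Greedy: pick C (covers 5 new) → pick A (covers 3 new) → pick B (covers 2 new) → pick E (covers 1 new). Total picks: 4.

4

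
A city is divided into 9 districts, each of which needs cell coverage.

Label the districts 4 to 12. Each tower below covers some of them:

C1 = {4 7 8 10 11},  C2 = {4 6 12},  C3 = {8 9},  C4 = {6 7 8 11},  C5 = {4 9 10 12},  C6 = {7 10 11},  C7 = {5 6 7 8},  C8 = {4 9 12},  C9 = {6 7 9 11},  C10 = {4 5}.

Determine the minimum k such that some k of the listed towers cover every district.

3

C5 and C6 and C7 together: C5 ∪ C6 ∪ C7 = {4, 5, 6, 7, 8, 9, 10, 11, 12} — every district is covered.
No 2 of the 10 towers cover everything (all 45 combinations miss at least one district), so 3 is optimal.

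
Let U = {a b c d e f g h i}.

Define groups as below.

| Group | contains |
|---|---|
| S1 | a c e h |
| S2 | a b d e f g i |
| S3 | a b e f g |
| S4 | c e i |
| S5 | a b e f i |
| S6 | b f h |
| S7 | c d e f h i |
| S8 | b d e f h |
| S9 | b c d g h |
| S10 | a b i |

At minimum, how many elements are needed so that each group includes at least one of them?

Take T = {b, e}. Each listed group contains at least one of these, so T is a hitting set of size 2.
The groups S4, S6 are pairwise disjoint, so any hitting set needs a separate element for each — at least 2. Hence 2 is optimal.

2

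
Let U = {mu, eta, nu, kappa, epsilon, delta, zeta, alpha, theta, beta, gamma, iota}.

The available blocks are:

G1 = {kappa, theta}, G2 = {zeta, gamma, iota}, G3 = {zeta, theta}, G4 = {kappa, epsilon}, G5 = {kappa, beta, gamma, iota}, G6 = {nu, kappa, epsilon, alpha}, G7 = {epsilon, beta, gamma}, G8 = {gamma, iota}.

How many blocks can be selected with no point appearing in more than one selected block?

G3, G6, G8 are pairwise disjoint (G3={zeta,theta}; G6={nu,kappa,epsilon,alpha}; G8={gamma,iota}).
Every remaining block overlaps one of these, and no 4 of the listed blocks are pairwise disjoint, so 3 is the maximum.

3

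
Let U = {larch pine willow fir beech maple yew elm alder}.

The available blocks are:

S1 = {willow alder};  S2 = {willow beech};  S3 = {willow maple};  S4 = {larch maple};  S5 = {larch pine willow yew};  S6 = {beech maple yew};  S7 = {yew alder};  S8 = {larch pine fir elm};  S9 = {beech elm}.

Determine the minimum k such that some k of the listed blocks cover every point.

3

S1 and S6 and S8 together: S1 ∪ S6 ∪ S8 = {larch, pine, willow, fir, beech, maple, yew, elm, alder} — every point is covered.
Each block has at most 4 points, and 2·4 = 8 < 9 — so at least 3 blocks are needed, and 3 is optimal.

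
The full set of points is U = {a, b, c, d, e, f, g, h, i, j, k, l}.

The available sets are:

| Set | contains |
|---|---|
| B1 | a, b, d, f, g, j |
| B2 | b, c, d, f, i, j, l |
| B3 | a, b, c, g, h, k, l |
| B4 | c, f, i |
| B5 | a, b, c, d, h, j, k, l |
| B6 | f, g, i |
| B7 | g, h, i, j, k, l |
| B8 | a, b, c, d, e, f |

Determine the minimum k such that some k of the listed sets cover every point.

B7 and B8 cover everything between them: the union {a, b, c, d, e, f, g, h, i, j, k, l} is all of U.
No single set has all 12 points (the largest, B5, has 8), so 2 is optimal.

2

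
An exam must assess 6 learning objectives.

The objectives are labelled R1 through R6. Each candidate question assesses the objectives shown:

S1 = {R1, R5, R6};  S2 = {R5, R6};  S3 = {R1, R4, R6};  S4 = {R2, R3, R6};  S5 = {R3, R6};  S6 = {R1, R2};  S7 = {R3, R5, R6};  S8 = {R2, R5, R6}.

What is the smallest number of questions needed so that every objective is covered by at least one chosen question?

3

S3 and S4 and S7 together: S3 ∪ S4 ∪ S7 = {R1, R2, R3, R4, R5, R6} — every objective is covered.
Only S3 contains R4, so S3 is forced; the remaining 3 objectives need at least 2 more questions (each remaining question adds at most 2) — so at least 3 questions are needed, and 3 is optimal.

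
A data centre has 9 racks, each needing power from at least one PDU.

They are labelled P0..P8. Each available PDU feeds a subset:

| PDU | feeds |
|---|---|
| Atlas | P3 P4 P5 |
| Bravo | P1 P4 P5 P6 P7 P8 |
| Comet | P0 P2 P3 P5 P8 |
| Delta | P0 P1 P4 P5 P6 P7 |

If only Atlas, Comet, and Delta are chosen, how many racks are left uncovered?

0

Union of Atlas, Comet, Delta = {P0, P1, P2, P3, P4, P5, P6, P7, P8} — that's every rack, so 0 are uncovered.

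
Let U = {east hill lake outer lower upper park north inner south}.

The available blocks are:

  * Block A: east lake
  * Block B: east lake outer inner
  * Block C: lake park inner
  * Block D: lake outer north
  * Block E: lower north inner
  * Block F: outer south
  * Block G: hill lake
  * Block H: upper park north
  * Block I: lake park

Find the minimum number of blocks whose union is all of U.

5

B and E and F and G and H together: B ∪ E ∪ F ∪ G ∪ H = {east, hill, lake, outer, lower, upper, park, north, inner, south} — every point is covered.
No 4 of the 9 blocks cover everything (all 126 combinations miss at least one point), so 5 is optimal.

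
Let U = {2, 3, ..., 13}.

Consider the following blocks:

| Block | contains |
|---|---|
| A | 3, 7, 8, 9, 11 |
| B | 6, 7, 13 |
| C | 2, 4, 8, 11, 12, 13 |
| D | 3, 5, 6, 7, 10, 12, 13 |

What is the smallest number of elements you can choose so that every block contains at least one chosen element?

H = {7, 13} meets every block (each contains at least one member of H), and |H| = 2.
No single element lies in every block, so at least 2 are needed and 2 is optimal.

2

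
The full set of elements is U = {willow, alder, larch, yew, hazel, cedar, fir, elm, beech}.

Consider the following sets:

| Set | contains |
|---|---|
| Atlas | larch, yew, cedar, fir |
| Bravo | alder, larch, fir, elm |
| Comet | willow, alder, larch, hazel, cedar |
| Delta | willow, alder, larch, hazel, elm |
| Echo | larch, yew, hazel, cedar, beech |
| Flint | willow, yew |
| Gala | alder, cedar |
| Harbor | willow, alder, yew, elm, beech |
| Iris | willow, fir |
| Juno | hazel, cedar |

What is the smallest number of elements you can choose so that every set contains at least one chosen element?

3

H = {willow, larch, cedar} meets every set (each contains at least one member of H), and |H| = 3.
The sets Bravo, Flint, Juno are pairwise disjoint, so any hitting set needs a separate element for each — at least 3. Hence 3 is optimal.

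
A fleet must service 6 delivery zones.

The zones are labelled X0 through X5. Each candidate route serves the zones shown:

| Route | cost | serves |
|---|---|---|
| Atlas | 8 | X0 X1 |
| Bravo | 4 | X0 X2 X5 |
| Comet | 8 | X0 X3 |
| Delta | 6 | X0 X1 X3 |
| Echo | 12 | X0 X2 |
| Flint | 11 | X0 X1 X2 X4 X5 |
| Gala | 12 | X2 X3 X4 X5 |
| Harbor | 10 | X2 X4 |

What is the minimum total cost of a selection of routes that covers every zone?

17

Delta, Flint together cover every zone (Delta ∪ Flint = {X0, X1, X2, X3, X4, X5}); total cost 6 + 11 = 17.
The greedy pick Bravo, Delta, Harbor costs 20; no covering selection beats 17.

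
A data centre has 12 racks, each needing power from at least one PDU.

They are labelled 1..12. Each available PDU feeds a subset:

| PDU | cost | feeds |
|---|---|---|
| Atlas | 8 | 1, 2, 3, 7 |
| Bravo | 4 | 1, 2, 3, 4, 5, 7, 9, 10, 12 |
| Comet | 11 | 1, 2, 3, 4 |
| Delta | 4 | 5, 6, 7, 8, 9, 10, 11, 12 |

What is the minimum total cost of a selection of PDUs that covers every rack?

8

Bravo, Delta together cover every rack (Bravo ∪ Delta = {1, 2, 3, 4, 5, 6, 7, 8, 9, 10, 11, 12}); total cost 4 + 4 = 8.
No covering selection has total cost below 8.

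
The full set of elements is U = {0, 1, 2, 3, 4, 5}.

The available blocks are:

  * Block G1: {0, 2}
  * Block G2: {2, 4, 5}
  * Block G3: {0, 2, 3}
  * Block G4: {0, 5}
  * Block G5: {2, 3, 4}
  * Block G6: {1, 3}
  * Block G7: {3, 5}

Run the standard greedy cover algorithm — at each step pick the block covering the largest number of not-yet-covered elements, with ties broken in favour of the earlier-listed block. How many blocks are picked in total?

3

Greedy: pick G2 (covers 3 new) → pick G3 (covers 2 new) → pick G6 (covers 1 new). Total picks: 3.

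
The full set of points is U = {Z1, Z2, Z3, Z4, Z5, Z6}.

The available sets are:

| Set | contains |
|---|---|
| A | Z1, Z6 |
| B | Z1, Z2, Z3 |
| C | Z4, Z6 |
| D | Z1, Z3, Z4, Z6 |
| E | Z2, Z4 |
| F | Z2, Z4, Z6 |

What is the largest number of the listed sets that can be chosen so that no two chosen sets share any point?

2

B, C are pairwise disjoint (B={Z1,Z2,Z3}; C={Z4,Z6}).
Every remaining set overlaps one of these, and no 3 of the listed sets are pairwise disjoint, so 2 is the maximum.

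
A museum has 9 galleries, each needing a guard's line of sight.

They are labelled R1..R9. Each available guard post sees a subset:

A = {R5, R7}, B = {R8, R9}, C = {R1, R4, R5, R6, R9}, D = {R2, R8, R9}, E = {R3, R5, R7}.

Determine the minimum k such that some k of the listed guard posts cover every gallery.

3

Take {C, D, E}. Their union is {R1, R2, R3, R4, R5, R6, R7, R8, R9}, which is all 9 galleries.
Only C contains R1, so C is forced; the remaining 4 galleries need at least 2 more guard posts (each remaining guard post adds at most 2) — so at least 3 guard posts are needed, and 3 is optimal.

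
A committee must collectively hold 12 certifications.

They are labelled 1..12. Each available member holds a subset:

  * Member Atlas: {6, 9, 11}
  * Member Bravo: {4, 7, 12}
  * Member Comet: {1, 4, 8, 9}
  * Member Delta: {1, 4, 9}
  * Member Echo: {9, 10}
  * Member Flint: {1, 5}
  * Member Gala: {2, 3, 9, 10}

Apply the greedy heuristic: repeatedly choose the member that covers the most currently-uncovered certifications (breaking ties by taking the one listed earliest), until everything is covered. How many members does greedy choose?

5

Greedy: pick Comet (covers 4 new) → pick Gala (covers 3 new) → pick Atlas (covers 2 new) → pick Bravo (covers 2 new) → pick Flint (covers 1 new). Total picks: 5.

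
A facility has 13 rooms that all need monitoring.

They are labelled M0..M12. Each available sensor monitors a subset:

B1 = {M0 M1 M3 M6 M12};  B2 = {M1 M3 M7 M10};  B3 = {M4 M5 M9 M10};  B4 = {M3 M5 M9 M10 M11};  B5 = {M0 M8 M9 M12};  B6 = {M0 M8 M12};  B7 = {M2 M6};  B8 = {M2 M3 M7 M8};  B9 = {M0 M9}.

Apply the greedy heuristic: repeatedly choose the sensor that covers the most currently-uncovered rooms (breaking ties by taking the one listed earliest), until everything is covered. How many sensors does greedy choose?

Greedy: pick B1 (covers 5 new) → pick B3 (covers 4 new) → pick B8 (covers 3 new) → pick B4 (covers 1 new). Total picks: 4.

4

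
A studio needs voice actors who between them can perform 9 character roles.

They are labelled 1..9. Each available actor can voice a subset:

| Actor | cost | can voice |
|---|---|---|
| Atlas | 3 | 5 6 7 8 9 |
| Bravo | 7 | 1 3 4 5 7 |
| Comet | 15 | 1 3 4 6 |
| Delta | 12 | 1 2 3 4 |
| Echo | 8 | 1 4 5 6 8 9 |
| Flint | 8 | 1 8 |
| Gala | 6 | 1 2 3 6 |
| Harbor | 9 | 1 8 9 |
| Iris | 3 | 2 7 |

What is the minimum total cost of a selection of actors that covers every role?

Atlas, Bravo, Iris together cover every role (Atlas ∪ Bravo ∪ Iris = {1, 2, 3, 4, 5, 6, 7, 8, 9}); total cost 3 + 7 + 3 = 13.
The greedy pick Atlas, Gala, Bravo costs 16; no covering selection beats 13.

13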